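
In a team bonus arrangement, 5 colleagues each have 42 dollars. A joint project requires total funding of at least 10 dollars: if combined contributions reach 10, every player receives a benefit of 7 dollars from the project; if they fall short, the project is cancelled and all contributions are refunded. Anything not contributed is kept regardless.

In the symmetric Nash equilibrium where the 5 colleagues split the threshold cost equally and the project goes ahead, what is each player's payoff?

Equal share of the threshold: 10/5 = 2.
At this profile no one gains by cutting their contribution: any cut drops the total below 10, the project is cancelled, contributions are refunded, and the deviator ends with 42, which is less than 42 − 2 + 7 = 47. Contributing more than 2 just wastes the excess. So contributing exactly 2 is a best response.
Each player's payoff: 42 − 2 + 7 = 47.

47 dollars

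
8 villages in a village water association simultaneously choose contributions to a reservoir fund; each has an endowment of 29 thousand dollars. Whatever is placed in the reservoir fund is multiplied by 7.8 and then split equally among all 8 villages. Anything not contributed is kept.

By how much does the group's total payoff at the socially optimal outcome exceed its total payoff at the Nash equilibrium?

Each contributed unit returns 7.8/8 = 0.9750 to its contributor — below 1 — so contributing 0 is dominant for every player. At the Nash equilibrium everyone keeps their 29, and the group total is 8 × 29 = 232.
Each contributed unit returns 7.800 to the group as a whole (0.9750 to each of 8 players), which exceeds 1, so the social optimum is full contribution: group total = 7.800 × 232 = 1809.60.
Efficiency loss = 1809.60 − 232 = 1577.60.

1577.60 thousand dollars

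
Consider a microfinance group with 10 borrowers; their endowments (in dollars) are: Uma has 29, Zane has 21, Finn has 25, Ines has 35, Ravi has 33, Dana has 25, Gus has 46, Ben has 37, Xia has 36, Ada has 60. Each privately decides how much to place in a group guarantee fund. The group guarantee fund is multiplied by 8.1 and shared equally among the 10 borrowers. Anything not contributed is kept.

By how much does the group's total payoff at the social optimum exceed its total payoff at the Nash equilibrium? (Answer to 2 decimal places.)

The private return per contributed unit is 8.1/10 = 0.8100 < 1 for every player regardless of endowment, so the Nash equilibrium is zero contribution and the group total is Σ E_j = 29 + 21 + 25 + 35 + 33 + 25 + 46 + 37 + 36 + 60 = 347.
Each contributed unit returns 8.100 to the group, so the social optimum is full contribution by everyone: group total = 8.100 × 347 = 2810.70.
Efficiency loss = (8.100 − 1) × 347 = 2463.70.

2463.70 dollars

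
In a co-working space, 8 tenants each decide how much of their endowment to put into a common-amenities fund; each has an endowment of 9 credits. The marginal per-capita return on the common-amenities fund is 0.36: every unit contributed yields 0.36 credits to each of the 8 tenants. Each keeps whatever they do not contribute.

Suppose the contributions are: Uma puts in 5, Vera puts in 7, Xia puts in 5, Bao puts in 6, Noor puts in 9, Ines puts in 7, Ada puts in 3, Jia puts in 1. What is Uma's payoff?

Total contributed: 5 + 7 + 5 + 6 + 9 + 7 + 3 + 1 = 43.
Each receives 0.36 × 43 = 15.48 from the common-amenities fund.
Uma keeps 9 − 5 = 4, so Uma's payoff is 4 + 15.48 = 19.48.

19.48 credits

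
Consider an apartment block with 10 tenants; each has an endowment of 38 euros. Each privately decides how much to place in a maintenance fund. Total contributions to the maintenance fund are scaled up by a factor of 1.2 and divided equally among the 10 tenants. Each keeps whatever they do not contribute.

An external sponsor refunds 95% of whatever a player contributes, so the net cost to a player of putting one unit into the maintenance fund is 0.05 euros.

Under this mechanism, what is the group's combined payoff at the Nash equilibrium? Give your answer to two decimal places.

817.00 euros

With the mechanism, a contributed unit returns (1.2/10) / 0.05 = 2.4000 per unit of net cost to the contributor — now above 1 — so contributing fully is weakly dominant for every player.
At the Nash equilibrium everyone contributes 38. Group total payoff = 10 × (38 × 0.95 + 1.2 × 38) = 817.00.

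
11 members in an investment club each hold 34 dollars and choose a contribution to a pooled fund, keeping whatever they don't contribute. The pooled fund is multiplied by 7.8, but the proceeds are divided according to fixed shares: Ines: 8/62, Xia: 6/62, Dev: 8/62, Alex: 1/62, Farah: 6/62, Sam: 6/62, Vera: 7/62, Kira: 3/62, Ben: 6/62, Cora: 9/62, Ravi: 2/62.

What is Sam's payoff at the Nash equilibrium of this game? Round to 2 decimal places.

110.99 dollars

For player j, contributing a unit is worthwhile iff 7.8 × (j's share) ≥ 1, i.e. iff j's share is at least 0.1282.
The shares above 0.1282 belong to Ines, Dev and Cora, contributing 34 each; the remaining 8 contribute 0. Total contributed: 102.
Sam keeps 34 and receives 7.8 × 102 × 6/62 = 76.99 from the pooled fund, for a payoff of 110.99.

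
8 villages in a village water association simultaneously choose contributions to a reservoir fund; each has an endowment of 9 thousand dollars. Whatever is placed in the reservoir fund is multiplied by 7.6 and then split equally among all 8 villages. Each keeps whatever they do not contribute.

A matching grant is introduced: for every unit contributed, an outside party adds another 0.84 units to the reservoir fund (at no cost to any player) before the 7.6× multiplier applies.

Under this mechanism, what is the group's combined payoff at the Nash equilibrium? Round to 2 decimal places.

Under the mechanism each unit contributed yields 7.6 × 1.84 / 8 = 1.7480 back to its contributor per unit of net cost, which exceeds 1, making full contribution the dominant choice for everyone.
At the Nash equilibrium everyone contributes 9. Group total payoff = 7.6 × 1.84 × 72 = 1006.85.

1006.85 thousand dollars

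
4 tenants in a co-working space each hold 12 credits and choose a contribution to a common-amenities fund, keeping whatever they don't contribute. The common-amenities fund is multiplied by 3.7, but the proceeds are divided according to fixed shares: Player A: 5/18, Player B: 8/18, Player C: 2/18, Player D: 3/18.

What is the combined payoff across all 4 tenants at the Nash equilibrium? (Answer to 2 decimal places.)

112.80 credits

Each unit j contributes comes back to j as 3.7 × (j's share), so j prefers to contribute only if that share exceeds 1/3.7 = 0.2703; otherwise keeping the unit dominates.
Player A and Player B are above the threshold, contributing 12 each; the remaining 2 contribute 0. Total contributed: 24.
The common-amenities fund pays out 3.7 × 24 = 88.80 in total (split across the unequal shares, but the aggregate is all that matters for the group sum).
The 2 free-riders keep 12 each, adding 24. Group total = 24 + 88.80 = 112.80.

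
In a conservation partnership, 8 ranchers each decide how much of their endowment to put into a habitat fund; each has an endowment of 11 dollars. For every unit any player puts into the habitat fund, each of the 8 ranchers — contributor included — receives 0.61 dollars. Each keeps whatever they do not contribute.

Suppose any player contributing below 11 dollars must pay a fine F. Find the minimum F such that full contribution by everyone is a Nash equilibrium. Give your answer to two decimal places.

4.29 dollars

Given the others contribute fully, the best deviation is to contribute 0 (any partial contribution still incurs the fine and gives up units whose private return 0.61 is below 1).
Deviating from 11 to 0 saves 11 dollars but forfeits the deviator's share of the drop in the habitat fund: 0.61 × 11 = 6.71.
So the deviation gain is 11 − 6.71 = 4.29, and the fine must be at least 4.29 dollars to wipe it out.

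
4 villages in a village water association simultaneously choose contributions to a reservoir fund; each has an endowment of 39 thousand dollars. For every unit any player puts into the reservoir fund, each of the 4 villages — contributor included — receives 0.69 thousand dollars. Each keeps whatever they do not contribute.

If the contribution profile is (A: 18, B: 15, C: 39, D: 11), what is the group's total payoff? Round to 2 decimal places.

Total contributed: 18 + 15 + 39 + 11 = 83; total kept: 4 × 39 − 83 = 73.
The reservoir fund pays out 0.69 × 4 × 83 = 229.08 in aggregate.
Group total = 73 + 229.08 = 302.08.

302.08 thousand dollars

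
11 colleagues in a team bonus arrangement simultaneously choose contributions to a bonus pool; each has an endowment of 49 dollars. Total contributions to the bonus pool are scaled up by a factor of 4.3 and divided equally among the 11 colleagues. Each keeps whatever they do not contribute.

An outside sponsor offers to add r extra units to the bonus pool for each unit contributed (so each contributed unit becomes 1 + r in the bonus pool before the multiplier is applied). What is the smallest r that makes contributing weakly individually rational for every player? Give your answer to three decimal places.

With matching at rate r, one contributed unit becomes (1 + r) in the bonus pool and returns 4.3 × (1 + r) / 11 to the contributor.
Setting this equal to 1: 1 + r = 11/4.3 = 2.5581.
So the minimum matching rate is r = 2.5581 − 1 = 1.558.

1.558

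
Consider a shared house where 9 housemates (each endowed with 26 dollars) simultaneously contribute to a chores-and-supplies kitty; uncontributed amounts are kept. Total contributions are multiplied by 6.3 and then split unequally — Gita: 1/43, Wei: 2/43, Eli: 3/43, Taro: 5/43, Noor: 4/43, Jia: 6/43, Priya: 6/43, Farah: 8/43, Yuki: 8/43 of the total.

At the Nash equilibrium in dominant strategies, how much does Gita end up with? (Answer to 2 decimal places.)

33.62 dollars

A player with share s gets back 6.3·s per unit contributed, so full contribution is dominant for anyone with s > 1/6.3 = 0.1587 and zero contribution is dominant for anyone below.
The shares above 0.1587 belong to Farah and Yuki, contributing 26 each; the remaining 7 contribute 0. Total contributed: 52.
Gita keeps 26 and receives 6.3 × 52 × 1/43 = 7.62 from the chores-and-supplies kitty, for a payoff of 33.62.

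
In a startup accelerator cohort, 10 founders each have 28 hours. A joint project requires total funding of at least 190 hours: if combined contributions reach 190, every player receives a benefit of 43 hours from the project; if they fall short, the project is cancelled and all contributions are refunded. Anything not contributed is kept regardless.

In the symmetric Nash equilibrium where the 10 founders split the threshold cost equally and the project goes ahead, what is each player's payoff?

Equal share of the threshold: 190/10 = 19.
At this profile no one gains by cutting their contribution: any cut drops the total below 190, the project is cancelled, contributions are refunded, and the deviator ends with 28, which is less than 28 − 19 + 43 = 52. Contributing more than 19 just wastes the excess. So contributing exactly 19 is a best response.
Each player's payoff: 28 − 19 + 43 = 52.

52 hours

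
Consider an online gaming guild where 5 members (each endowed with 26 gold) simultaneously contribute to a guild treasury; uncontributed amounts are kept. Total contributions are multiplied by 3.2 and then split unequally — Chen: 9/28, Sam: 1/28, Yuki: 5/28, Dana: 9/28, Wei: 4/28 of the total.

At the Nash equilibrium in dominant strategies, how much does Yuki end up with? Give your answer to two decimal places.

55.71 gold

For player j, contributing a unit is worthwhile iff 3.2 × (j's share) ≥ 1, i.e. iff j's share is at least 0.3125.
Chen and Dana are above the threshold, contributing 26 each; the remaining 3 contribute 0. Total contributed: 52.
Yuki keeps 26 and receives 3.2 × 52 × 5/28 = 29.71 from the guild treasury, for a payoff of 55.71.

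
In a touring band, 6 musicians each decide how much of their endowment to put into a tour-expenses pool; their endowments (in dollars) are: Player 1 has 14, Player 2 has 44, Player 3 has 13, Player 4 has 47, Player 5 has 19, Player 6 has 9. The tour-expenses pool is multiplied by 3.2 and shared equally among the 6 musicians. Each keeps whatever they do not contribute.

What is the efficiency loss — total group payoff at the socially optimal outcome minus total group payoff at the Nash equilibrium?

321.20 dollars

The private return per contributed unit is 3.2/6 = 0.5333 < 1 for every player regardless of endowment, so the Nash equilibrium is zero contribution and the group total is Σ E_j = 14 + 44 + 13 + 47 + 19 + 9 = 146.
Each contributed unit returns 3.200 to the group, so the social optimum is full contribution by everyone: group total = 3.200 × 146 = 467.20.
Efficiency loss = (3.200 − 1) × 146 = 321.20.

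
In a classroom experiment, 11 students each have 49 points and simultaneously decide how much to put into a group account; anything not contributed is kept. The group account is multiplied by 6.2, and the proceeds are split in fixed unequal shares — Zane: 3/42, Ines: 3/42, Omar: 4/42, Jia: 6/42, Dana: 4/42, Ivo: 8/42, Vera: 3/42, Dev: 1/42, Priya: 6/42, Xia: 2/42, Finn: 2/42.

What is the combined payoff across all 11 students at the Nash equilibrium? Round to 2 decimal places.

793.80 points

Player j's private return per contributed unit is 6.2 × (j's share). Contributing is weakly dominant for j when that share is at least 1/6.2 = 0.1613, and contributing 0 is dominant otherwise.
Only Ivo (8/42) clears that bar, contributing 49; the remaining 10 contribute 0. Total contributed: 49.
The group account pays out 6.2 × 49 = 303.80 in total (split across the unequal shares, but the aggregate is all that matters for the group sum).
The 10 free-riders keep 49 each, adding 490. Group total = 490 + 303.80 = 793.80.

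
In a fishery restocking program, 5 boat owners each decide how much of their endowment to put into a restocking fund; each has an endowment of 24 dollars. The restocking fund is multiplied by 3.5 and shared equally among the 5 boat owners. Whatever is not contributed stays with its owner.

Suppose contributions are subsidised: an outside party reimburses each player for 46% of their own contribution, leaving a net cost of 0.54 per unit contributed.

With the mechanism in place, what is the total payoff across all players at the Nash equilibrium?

The effective private return per unit is now (3.5/5) / 0.54 = 1.2963 > 1, so every player's dominant strategy flips to full contribution.
At the Nash equilibrium everyone contributes 24. Group total payoff = 5 × (24 × 0.46 + 3.5 × 24) = 475.20.

475.20 dollars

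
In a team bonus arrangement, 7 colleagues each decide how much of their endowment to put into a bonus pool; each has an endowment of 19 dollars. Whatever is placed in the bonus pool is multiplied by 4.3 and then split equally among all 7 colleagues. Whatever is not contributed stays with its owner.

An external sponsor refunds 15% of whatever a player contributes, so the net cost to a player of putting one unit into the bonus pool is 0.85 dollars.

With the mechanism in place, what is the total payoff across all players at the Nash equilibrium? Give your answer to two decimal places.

133.00 dollars

Even with the mechanism, each unit contributed returns only (4.3/7) / 0.85 = 0.7227 per unit of net cost, so contributing nothing is still dominant.
Everyone keeps their endowment and the group total is 7 × 19 = 133.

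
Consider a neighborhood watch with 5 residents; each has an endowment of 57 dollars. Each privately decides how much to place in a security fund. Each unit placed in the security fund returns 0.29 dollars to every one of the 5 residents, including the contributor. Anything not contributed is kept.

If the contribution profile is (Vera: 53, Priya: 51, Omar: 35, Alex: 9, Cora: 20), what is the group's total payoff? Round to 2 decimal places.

360.60 dollars

Total contributed: 53 + 51 + 35 + 9 + 20 = 168; total kept: 5 × 57 − 168 = 117.
The security fund pays out 0.29 × 5 × 168 = 243.60 in aggregate.
Group total = 117 + 243.60 = 360.60.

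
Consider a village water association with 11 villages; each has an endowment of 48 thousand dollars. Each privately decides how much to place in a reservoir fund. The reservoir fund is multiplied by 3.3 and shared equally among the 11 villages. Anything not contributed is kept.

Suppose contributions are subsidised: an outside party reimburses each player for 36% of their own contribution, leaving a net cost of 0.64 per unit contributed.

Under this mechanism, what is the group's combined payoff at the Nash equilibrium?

Even with the mechanism, each unit contributed returns only (3.3/11) / 0.64 = 0.4688 per unit of net cost, so contributing nothing is still dominant.
Everyone keeps their endowment and the group total is 11 × 48 = 528.

528.00 thousand dollars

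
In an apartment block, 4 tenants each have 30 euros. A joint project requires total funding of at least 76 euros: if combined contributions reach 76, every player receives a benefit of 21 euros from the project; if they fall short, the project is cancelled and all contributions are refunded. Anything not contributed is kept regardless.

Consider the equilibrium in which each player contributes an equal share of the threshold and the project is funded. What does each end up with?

Equal share of the threshold: 76/4 = 19.
At this profile no one gains by cutting their contribution: any cut drops the total below 76, the project is cancelled, contributions are refunded, and the deviator ends with 30, which is less than 30 − 19 + 21 = 32. Contributing more than 19 just wastes the excess. So contributing exactly 19 is a best response.
Each player's payoff: 30 − 19 + 21 = 32.

32 euros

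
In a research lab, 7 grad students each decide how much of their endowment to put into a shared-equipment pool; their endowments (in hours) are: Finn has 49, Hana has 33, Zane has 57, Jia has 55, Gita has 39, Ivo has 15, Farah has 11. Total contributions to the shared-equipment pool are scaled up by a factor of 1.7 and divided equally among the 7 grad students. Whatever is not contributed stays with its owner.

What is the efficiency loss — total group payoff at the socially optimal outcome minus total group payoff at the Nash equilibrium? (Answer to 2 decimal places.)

The private return per contributed unit is 1.7/7 = 0.2429 < 1 for every player regardless of endowment, so the Nash equilibrium is zero contribution and the group total is Σ E_j = 49 + 33 + 57 + 55 + 39 + 15 + 11 = 259.
Each contributed unit returns 1.700 to the group, so the social optimum is full contribution by everyone: group total = 1.700 × 259 = 440.30.
Efficiency loss = (1.700 − 1) × 259 = 181.30.

181.30 hours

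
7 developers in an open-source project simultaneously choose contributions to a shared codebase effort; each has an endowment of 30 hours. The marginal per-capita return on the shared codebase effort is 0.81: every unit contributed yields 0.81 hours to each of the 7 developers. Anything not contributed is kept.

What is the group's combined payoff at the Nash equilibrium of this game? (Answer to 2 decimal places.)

210.00 hours

The private return per contributed unit is 0.81 < 1, so contributing 0 is dominant for every player. At the Nash equilibrium everyone keeps their 30, and the group total is 7 × 30 = 210.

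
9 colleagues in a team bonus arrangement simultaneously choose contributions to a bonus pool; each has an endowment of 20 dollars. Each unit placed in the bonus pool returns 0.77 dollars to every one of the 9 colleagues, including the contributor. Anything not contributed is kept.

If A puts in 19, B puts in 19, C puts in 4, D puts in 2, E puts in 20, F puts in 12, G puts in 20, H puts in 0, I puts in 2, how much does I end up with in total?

Total contributed: 19 + 19 + 4 + 2 + 20 + 12 + 20 + 0 + 2 = 98.
Each receives 0.77 × 98 = 75.46 from the bonus pool.
I keeps 20 − 2 = 18, so I's payoff is 18 + 75.46 = 93.46.

93.46 dollars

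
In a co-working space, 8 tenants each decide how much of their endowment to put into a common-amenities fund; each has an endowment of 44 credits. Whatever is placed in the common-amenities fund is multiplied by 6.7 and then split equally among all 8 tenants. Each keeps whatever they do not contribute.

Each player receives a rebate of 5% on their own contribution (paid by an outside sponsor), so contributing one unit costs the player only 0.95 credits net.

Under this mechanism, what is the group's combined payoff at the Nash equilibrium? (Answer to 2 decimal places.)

352.00 credits

Even with the mechanism, each unit contributed returns only (6.7/8) / 0.95 = 0.8816 per unit of net cost, so contributing nothing is still dominant.
Everyone keeps their endowment and the group total is 8 × 44 = 352.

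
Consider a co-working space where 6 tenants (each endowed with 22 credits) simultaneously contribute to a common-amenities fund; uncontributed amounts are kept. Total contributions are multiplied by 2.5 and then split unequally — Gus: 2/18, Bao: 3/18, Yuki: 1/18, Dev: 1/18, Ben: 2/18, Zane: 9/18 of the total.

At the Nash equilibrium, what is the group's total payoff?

165.00 credits

Each unit j contributes comes back to j as 2.5 × (j's share), so j prefers to contribute only if that share exceeds 1/2.5 = 0.4000; otherwise keeping the unit dominates.
Zane alone (share 9/18) is above the threshold, contributing 22; the remaining 5 contribute 0. Total contributed: 22.
The common-amenities fund pays out 2.5 × 22 = 55.00 in total (split across the unequal shares, but the aggregate is all that matters for the group sum).
The 5 free-riders keep 22 each, adding 110. Group total = 110 + 55.00 = 165.00.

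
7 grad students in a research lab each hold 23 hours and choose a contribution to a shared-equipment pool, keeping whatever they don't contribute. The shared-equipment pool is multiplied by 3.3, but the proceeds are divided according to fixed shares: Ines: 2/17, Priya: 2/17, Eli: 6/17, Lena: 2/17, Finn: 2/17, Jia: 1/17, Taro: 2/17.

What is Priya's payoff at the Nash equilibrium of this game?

Player j's private return per contributed unit is 3.3 × (j's share). Contributing is weakly dominant for j when that share is at least 1/3.3 = 0.3030, and contributing 0 is dominant otherwise.
The only share above 0.3030 is Eli's 6/17, contributing 23; the remaining 6 contribute 0. Total contributed: 23.
Priya keeps 23 and receives 3.3 × 23 × 2/17 = 8.93 from the shared-equipment pool, for a payoff of 31.93.

31.93 hours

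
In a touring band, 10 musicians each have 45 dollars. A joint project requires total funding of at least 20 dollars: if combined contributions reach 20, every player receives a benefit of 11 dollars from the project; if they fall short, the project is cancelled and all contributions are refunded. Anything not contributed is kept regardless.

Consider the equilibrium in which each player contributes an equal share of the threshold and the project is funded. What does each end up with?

54 dollars

Equal share of the threshold: 20/10 = 2.
At this profile no one gains by cutting their contribution: any cut drops the total below 20, the project is cancelled, contributions are refunded, and the deviator ends with 45, which is less than 45 − 2 + 11 = 54. Contributing more than 2 just wastes the excess. So contributing exactly 2 is a best response.
Each player's payoff: 45 − 2 + 11 = 54.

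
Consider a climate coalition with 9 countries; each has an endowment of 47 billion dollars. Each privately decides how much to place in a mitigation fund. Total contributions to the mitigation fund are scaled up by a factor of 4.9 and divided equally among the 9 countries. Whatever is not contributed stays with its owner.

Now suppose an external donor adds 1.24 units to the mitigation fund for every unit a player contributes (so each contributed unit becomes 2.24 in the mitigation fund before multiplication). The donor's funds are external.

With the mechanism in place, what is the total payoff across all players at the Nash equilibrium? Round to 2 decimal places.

4642.85 billion dollars

The effective private return per unit is now 4.9 × 2.24 / 9 = 1.2196 > 1, so every player's dominant strategy flips to full contribution.
At the Nash equilibrium everyone contributes 47. Group total payoff = 4.9 × 2.24 × 423 = 4642.85.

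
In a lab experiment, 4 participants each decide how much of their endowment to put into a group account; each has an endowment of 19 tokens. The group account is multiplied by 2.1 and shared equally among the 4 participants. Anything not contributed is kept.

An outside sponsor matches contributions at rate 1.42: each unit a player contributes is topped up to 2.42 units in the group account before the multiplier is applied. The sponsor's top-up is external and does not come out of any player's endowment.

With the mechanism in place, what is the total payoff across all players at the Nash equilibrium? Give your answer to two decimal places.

386.23 tokens

With the mechanism, a contributed unit returns 2.1 × 2.42 / 4 = 1.2705 per unit of net cost to the contributor — now above 1 — so contributing fully is weakly dominant for every player.
At the Nash equilibrium everyone contributes 19. Group total payoff = 2.1 × 2.42 × 76 = 386.23.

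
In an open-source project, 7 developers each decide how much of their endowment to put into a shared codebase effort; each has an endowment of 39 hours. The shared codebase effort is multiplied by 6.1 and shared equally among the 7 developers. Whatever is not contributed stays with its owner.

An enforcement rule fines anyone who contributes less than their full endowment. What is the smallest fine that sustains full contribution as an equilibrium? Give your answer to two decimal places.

5.01 hours

Given the others contribute fully, the best deviation is to contribute 0 (any partial contribution still incurs the fine and gives up units whose private return 0.8714 is below 1).
Deviating from 39 to 0 saves 39 hours but forfeits the deviator's share of the drop in the shared codebase effort: 6.1/7 × 39 = 33.99.
So the deviation gain is 39 − 33.99 = 5.01, and the fine must be at least 5.01 hours to wipe it out.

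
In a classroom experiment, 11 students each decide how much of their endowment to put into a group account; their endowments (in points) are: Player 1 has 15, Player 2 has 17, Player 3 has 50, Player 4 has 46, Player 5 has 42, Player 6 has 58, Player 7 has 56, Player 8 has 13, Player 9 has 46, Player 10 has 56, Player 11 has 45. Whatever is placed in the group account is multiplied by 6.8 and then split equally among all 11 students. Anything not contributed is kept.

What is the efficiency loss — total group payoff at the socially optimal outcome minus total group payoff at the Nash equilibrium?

2575.20 points

The private return per contributed unit is 6.8/11 = 0.6182 < 1 for every player regardless of endowment, so the Nash equilibrium is zero contribution and the group total is Σ E_j = 15 + 17 + 50 + 46 + 42 + 58 + 56 + 13 + 46 + 56 + 45 = 444.
Each contributed unit returns 6.800 to the group, so the social optimum is full contribution by everyone: group total = 6.800 × 444 = 3019.20.
Efficiency loss = (6.800 − 1) × 444 = 2575.20.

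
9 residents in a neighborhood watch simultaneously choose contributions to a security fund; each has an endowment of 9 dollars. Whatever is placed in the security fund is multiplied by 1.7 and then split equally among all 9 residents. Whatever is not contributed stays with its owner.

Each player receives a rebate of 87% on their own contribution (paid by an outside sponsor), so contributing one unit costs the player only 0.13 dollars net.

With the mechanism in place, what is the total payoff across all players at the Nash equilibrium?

The effective private return per unit is now (1.7/9) / 0.13 = 1.4530 > 1, so every player's dominant strategy flips to full contribution.
So the Nash equilibrium is full contribution by all 9; the group earns 9 × (9 × 0.87 + 1.7 × 9) = 208.17.

208.17 dollars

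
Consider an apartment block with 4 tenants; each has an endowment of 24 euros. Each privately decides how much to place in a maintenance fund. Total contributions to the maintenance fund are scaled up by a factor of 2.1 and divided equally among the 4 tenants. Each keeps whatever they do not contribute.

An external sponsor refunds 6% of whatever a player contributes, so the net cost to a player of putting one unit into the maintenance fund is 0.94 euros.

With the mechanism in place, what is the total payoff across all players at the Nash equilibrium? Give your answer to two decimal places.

96.00 euros

Even with the mechanism, each unit contributed returns only (2.1/4) / 0.94 = 0.5585 per unit of net cost, so contributing nothing is still dominant.
Everyone keeps their endowment and the group total is 4 × 24 = 96.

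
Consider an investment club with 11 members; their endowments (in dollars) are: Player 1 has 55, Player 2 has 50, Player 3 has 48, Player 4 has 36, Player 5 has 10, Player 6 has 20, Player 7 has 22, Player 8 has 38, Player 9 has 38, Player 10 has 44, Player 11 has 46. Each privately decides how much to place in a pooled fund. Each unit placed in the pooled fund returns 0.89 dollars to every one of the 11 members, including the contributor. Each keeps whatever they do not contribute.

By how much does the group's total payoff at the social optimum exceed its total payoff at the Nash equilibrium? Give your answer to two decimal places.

3577.53 dollars

The private return per contributed unit is 0.89 < 1 for everyone, so the Nash equilibrium is zero contribution and the group total is Σ E_j = 55 + 50 + 48 + 36 + 10 + 20 + 22 + 38 + 38 + 44 + 46 = 407.
Each contributed unit returns 9.790 to the group, so the social optimum is full contribution by everyone: group total = 9.790 × 407 = 3984.53.
Efficiency loss = (9.790 − 1) × 407 = 3577.53.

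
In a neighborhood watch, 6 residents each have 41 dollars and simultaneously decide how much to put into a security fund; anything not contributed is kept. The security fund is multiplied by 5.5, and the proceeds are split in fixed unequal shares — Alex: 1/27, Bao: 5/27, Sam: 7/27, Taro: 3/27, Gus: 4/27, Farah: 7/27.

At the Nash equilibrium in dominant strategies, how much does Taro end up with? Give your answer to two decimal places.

116.17 dollars

Each unit j contributes comes back to j as 5.5 × (j's share), so j prefers to contribute only if that share exceeds 1/5.5 = 0.1818; otherwise keeping the unit dominates.
The shares above 0.1818 belong to Bao, Sam and Farah, contributing 41 each; the remaining 3 contribute 0. Total contributed: 123.
Taro keeps 41 and receives 5.5 × 123 × 3/27 = 75.17 from the security fund, for a payoff of 116.17.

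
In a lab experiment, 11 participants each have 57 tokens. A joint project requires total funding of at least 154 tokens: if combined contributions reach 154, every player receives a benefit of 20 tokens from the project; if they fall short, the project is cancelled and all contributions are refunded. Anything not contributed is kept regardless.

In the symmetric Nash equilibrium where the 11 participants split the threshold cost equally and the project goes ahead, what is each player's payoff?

63 tokens

Equal share of the threshold: 154/11 = 14.
At this profile no one gains by cutting their contribution: any cut drops the total below 154, the project is cancelled, contributions are refunded, and the deviator ends with 57, which is less than 57 − 14 + 20 = 63. Contributing more than 14 just wastes the excess. So contributing exactly 14 is a best response.
Each player's payoff: 57 − 14 + 20 = 63.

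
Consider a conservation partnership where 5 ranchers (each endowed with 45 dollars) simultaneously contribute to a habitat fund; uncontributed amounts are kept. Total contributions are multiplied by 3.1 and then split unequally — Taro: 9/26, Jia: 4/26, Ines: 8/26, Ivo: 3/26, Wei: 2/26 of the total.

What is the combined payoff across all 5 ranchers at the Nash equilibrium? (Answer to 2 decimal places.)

319.50 dollars

For player j, contributing a unit is worthwhile iff 3.1 × (j's share) ≥ 1, i.e. iff j's share is at least 0.3226.
Taro alone (share 9/26) is above the threshold, contributing 45; the remaining 4 contribute 0. Total contributed: 45.
The habitat fund pays out 3.1 × 45 = 139.50 in total (split across the unequal shares, but the aggregate is all that matters for the group sum).
The 4 free-riders keep 45 each, adding 180. Group total = 180 + 139.50 = 319.50.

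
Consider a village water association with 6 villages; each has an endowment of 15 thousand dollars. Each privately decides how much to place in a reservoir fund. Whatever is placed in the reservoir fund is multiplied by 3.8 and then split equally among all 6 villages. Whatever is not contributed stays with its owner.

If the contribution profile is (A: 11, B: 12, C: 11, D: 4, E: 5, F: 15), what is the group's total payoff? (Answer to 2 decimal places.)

252.40 thousand dollars

Total contributed: 11 + 12 + 11 + 4 + 5 + 15 = 58; total kept: 6 × 15 − 58 = 32.
The reservoir fund pays out 3.8 × 58 = 220.40 in aggregate.
Group total = 32 + 220.40 = 252.40.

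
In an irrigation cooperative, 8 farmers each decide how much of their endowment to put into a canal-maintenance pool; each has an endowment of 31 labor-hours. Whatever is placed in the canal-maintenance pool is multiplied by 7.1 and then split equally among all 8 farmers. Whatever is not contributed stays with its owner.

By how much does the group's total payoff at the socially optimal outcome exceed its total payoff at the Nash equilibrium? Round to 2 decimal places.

1512.80 labor-hours

Each contributed unit returns 7.1/8 = 0.8875 to its contributor — below 1 — so contributing 0 is dominant for every player. At the Nash equilibrium everyone keeps their 31, and the group total is 8 × 31 = 248.
Each contributed unit returns 7.100 to the group as a whole (0.8875 to each of 8 players), which exceeds 1, so the social optimum is full contribution: group total = 7.100 × 248 = 1760.80.
Efficiency loss = 1760.80 − 248 = 1512.80.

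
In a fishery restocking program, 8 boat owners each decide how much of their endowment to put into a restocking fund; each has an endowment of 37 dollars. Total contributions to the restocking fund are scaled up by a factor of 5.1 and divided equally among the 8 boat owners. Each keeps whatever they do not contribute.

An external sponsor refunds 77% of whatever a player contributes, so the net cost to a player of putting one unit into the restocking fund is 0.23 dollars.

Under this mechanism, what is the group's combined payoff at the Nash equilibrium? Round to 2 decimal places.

1737.52 dollars

Under the mechanism each unit contributed yields (5.1/8) / 0.23 = 2.7717 back to its contributor per unit of net cost, which exceeds 1, making full contribution the dominant choice for everyone.
At the Nash equilibrium everyone contributes 37. Group total payoff = 8 × (37 × 0.77 + 5.1 × 37) = 1737.52.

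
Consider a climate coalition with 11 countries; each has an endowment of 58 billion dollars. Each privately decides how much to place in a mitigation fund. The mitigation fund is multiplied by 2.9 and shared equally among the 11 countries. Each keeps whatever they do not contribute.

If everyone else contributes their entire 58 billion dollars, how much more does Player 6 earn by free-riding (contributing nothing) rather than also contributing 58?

Switching from a contribution of 58 to 0 lets Player 6 keep an extra 58 billion dollars, but lowers the mitigation fund by 58, which costs Player 6 their own share of that drop: 2.9/11 × 58 = 15.29.
Net gain = 58 − 15.29 = 42.71. The private return per contributed unit (0.2636) is below 1, so free-riding is indeed the best response regardless of what the others do.

42.71 billion dollars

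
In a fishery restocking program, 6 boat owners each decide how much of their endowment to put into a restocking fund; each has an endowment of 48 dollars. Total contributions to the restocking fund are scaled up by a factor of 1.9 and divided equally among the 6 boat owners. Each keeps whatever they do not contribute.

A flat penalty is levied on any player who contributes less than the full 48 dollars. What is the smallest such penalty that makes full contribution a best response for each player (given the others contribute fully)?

32.80 dollars

Given the others contribute fully, the best deviation is to contribute 0 (any partial contribution still incurs the fine and gives up units whose private return 0.3167 is below 1).
Deviating from 48 to 0 saves 48 dollars but forfeits the deviator's share of the drop in the restocking fund: 1.9/6 × 48 = 15.20.
So the deviation gain is 48 − 15.20 = 32.80, and the fine must be at least 32.80 dollars to wipe it out.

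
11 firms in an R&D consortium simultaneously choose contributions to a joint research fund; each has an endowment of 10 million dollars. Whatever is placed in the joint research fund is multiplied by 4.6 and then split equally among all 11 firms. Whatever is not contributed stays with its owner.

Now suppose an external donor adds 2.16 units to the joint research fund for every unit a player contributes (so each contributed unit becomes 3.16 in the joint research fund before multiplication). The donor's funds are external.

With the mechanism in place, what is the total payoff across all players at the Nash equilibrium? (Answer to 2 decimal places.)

Under the mechanism each unit contributed yields 4.6 × 3.16 / 11 = 1.3215 back to its contributor per unit of net cost, which exceeds 1, making full contribution the dominant choice for everyone.
So the Nash equilibrium is full contribution by all 11; the group earns 4.6 × 3.16 × 110 = 1598.96.

1598.96 million dollars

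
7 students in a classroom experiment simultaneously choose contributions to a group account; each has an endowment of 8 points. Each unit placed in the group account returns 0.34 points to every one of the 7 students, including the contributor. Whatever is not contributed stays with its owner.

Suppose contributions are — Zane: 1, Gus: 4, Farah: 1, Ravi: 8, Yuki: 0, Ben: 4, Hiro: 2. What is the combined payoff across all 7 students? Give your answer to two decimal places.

83.60 points

Total contributed: 1 + 4 + 1 + 8 + 0 + 4 + 2 = 20; total kept: 7 × 8 − 20 = 36.
The group account pays out 0.34 × 7 × 20 = 47.60 in aggregate.
Group total = 36 + 47.60 = 83.60.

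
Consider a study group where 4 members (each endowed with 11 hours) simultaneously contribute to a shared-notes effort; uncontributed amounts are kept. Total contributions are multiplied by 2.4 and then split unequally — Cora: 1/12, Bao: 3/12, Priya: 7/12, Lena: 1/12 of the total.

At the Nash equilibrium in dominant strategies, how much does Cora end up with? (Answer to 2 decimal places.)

Each unit j contributes comes back to j as 2.4 × (j's share), so j prefers to contribute only if that share exceeds 1/2.4 = 0.4167; otherwise keeping the unit dominates.
Priya alone (share 7/12) is above the threshold, contributing 11; the remaining 3 contribute 0. Total contributed: 11.
Cora keeps 11 and receives 2.4 × 11 × 1/12 = 2.20 from the shared-notes effort, for a payoff of 13.20.

13.20 hours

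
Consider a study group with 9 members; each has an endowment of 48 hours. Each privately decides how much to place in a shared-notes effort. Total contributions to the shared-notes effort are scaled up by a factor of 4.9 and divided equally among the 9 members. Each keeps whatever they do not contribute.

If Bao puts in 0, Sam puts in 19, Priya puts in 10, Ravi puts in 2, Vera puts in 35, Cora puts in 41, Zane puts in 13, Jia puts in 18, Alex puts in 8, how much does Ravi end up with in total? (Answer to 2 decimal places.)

Total contributed: 0 + 19 + 10 + 2 + 35 + 41 + 13 + 18 + 8 = 146.
Each receives 4.9 × 146 / 9 = 79.49 from the shared-notes effort.
Ravi keeps 48 − 2 = 46, so Ravi's payoff is 46 + 79.49 = 125.49.

125.49 hours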